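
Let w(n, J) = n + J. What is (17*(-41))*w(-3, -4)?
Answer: 4879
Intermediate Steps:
w(n, J) = J + n
(17*(-41))*w(-3, -4) = (17*(-41))*(-4 - 3) = -697*(-7) = 4879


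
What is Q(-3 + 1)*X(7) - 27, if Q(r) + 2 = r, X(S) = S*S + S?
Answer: -251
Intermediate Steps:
X(S) = S + S**2 (X(S) = S**2 + S = S + S**2)
Q(r) = -2 + r
Q(-3 + 1)*X(7) - 27 = (-2 + (-3 + 1))*(7*(1 + 7)) - 27 = (-2 - 2)*(7*8) - 27 = -4*56 - 27 = -224 - 27 = -251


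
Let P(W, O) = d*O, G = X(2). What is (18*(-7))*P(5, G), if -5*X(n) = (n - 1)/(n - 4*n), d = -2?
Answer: 42/5 ≈ 8.4000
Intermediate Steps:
X(n) = (-1 + n)/(15*n) (X(n) = -(n - 1)/(5*(n - 4*n)) = -(-1 + n)/(5*((-3*n))) = -(-1 + n)*(-1/(3*n))/5 = -(-1)*(-1 + n)/(15*n) = (-1 + n)/(15*n))
G = 1/30 (G = (1/15)*(-1 + 2)/2 = (1/15)*(½)*1 = 1/30 ≈ 0.033333)
P(W, O) = -2*O
(18*(-7))*P(5, G) = (18*(-7))*(-2*1/30) = -126*(-1/15) = 42/5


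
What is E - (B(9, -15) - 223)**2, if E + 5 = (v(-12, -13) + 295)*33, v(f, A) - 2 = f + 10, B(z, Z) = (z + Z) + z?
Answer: -38670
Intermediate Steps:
B(z, Z) = Z + 2*z (B(z, Z) = (Z + z) + z = Z + 2*z)
v(f, A) = 12 + f (v(f, A) = 2 + (f + 10) = 2 + (10 + f) = 12 + f)
E = 9730 (E = -5 + ((12 - 12) + 295)*33 = -5 + (0 + 295)*33 = -5 + 295*33 = -5 + 9735 = 9730)
E - (B(9, -15) - 223)**2 = 9730 - ((-15 + 2*9) - 223)**2 = 9730 - ((-15 + 18) - 223)**2 = 9730 - (3 - 223)**2 = 9730 - 1*(-220)**2 = 9730 - 1*48400 = 9730 - 48400 = -38670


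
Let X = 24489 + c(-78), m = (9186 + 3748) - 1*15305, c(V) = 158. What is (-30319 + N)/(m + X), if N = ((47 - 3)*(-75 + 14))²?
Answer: 7173537/22276 ≈ 322.03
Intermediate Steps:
m = -2371 (m = 12934 - 15305 = -2371)
N = 7203856 (N = (44*(-61))² = (-2684)² = 7203856)
X = 24647 (X = 24489 + 158 = 24647)
(-30319 + N)/(m + X) = (-30319 + 7203856)/(-2371 + 24647) = 7173537/22276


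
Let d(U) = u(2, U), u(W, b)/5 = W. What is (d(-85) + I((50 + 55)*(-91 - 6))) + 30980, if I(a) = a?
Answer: 20805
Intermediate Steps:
u(W, b) = 5*W
d(U) = 10 (d(U) = 5*2 = 10)
(d(-85) + I((50 + 55)*(-91 - 6))) + 30980 = (10 + (50 + 55)*(-91 - 6)) + 30980 = (10 + 105*(-97)) + 30980 = (10 - 10185) + 30980 = -10175 + 30980 = 20805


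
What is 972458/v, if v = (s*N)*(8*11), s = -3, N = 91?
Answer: -486229/12012 ≈ -40.479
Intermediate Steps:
v = -24024 (v = (-3*91)*(8*11) = -273*88 = -24024)
972458/v = 972458/(-24024) = 972458*(-1/24024) = -486229/12012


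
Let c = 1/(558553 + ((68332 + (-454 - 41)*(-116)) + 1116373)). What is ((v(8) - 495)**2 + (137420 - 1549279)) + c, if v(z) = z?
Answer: -2115238439819/1800678 ≈ -1.1747e+6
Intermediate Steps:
c = 1/1800678 (c = 1/(558553 + ((68332 - 495*(-116)) + 1116373)) = 1/(558553 + ((68332 + 57420) + 1116373)) = 1/(558553 + (125752 + 1116373)) = 1/(558553 + 1242125) = 1/1800678 ≈ 5.5535e-7)
((v(8) - 495)**2 + (137420 - 1549279)) + c = ((8 - 495)**2 + (137420 - 1549279)) + 1/1800678 = ((-487)**2 - 1411859) + 1/1800678 = (237169 - 1411859) + 1/1800678 = -1174690 + 1/1800678 = -2115238439819/1800678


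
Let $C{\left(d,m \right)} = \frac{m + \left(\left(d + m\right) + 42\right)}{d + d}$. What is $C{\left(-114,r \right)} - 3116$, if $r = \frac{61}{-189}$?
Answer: $- \frac{67130471}{21546} \approx -3115.7$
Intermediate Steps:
$r = - \frac{61}{189}$ ($r = 61 \left(- \frac{1}{189}\right) = - \frac{61}{189} \approx -0.32275$)
$C{\left(d,m \right)} = \frac{42 + d + 2 m}{2 d}$ ($C{\left(d,m \right)} = \frac{m + \left(42 + d + m\right)}{2 d} = \left(42 + d + 2 m\right) \frac{1}{2 d} = \frac{42 + d + 2 m}{2 d}$)
$C{\left(-114,r \right)} - 3116 = \frac{21 - \frac{61}{189} + \frac{1}{2} \left(-114\right)}{-114} - 3116 = - \frac{21 - \frac{61}{189} - 57}{114} - 3116 = \left(- \frac{1}{114}\right) \left(- \frac{6865}{189}\right) - 3116 = \frac{6865}{21546} - 3116 = - \frac{67130471}{21546}$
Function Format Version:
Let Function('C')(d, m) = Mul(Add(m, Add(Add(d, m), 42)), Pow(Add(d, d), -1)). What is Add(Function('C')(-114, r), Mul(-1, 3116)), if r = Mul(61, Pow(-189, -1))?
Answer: Rational(-67130471, 21546) ≈ -3115.7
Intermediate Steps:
r = Rational(-61, 189) (r = Mul(61, Rational(-1, 189)) = Rational(-61, 189) ≈ -0.32275)
Function('C')(d, m) = Mul(Rational(1, 2), Pow(d, -1), Add(42, d, Mul(2, m))) (Function('C')(d, m) = Mul(Add(m, Add(42, d, m)), Pow(Mul(2, d), -1)) = Mul(Add(42, d, Mul(2, m)), Mul(Rational(1, 2), Pow(d, -1))) = Mul(Rational(1, 2), Pow(d, -1), Add(42, d, Mul(2, m))))
Add(Function('C')(-114, r), Mul(-1, 3116)) = Add(Mul(Pow(-114, -1), Add(21, Rational(-61, 189), Mul(Rational(1, 2), -114))), Mul(-1, 3116)) = Add(Mul(Rational(-1, 114), Add(21, Rational(-61, 189), -57)), -3116) = Add(Mul(Rational(-1, 114), Rational(-6865, 189)), -3116) = Add(Rational(6865, 21546), -3116) = Rational(-67130471, 21546)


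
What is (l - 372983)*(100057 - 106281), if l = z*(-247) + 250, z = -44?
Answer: 2252247760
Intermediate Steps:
l = 11118 (l = -44*(-247) + 250 = 10868 + 250 = 11118)
(l - 372983)*(100057 - 106281) = (11118 - 372983)*(100057 - 106281) = -361865*(-6224) = 2252247760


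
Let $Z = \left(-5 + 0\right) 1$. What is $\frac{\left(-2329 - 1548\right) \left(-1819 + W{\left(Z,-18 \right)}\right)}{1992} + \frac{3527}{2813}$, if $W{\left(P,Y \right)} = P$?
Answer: $\frac{829148817}{233479} \approx 3551.3$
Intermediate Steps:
$Z = -5$ ($Z = \left(-5\right) 1 = -5$)
$\frac{\left(-2329 - 1548\right) \left(-1819 + W{\left(Z,-18 \right)}\right)}{1992} + \frac{3527}{2813} = \frac{\left(-2329 - 1548\right) \left(-1819 - 5\right)}{1992} + \frac{3527}{2813} = \left(-3877\right) \left(-1824\right) \frac{1}{1992} + 3527 \cdot \frac{1}{2813} = 7071648 \cdot \frac{1}{1992} + \frac{3527}{2813} = \frac{294652}{83} + \frac{3527}{2813} = \frac{829148817}{233479}$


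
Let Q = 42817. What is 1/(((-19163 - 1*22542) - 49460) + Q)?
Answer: -1/48348 ≈ -2.0683e-5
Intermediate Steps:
1/(((-19163 - 1*22542) - 49460) + Q) = 1/(((-19163 - 1*22542) - 49460) + 42817) = 1/(((-19163 - 22542) - 49460) + 42817) = 1/((-41705 - 49460) + 42817) = 1/(-91165 + 42817) = 1/(-48348) = -1/48348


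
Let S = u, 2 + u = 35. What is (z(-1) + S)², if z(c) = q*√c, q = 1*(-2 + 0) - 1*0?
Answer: 1085 - 132*I ≈ 1085.0 - 132.0*I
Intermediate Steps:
u = 33 (u = -2 + 35 = 33)
S = 33
q = -2 (q = 1*(-2) + 0 = -2 + 0 = -2)
z(c) = -2*√c
(z(-1) + S)² = (-2*I + 33)² = (33 - 2*I)²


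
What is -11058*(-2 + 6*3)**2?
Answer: -2830848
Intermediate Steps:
-11058*(-2 + 6*3)**2 = -11058*(-2 + 18)**2 = -11058*16**2 = -11058*256 = -2830848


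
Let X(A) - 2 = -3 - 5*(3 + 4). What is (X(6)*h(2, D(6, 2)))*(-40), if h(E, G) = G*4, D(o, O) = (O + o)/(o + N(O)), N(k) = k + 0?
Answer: 5760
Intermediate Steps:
N(k) = k
D(o, O) = 1 (D(o, O) = (O + o)/(o + O) = (O + o)/(O + o) = 1)
h(E, G) = 4*G
X(A) = -36 (X(A) = 2 + (-3 - 5*(3 + 4)) = 2 + (-3 - 5*7) = 2 + (-3 - 35) = 2 - 38 = -36)
(X(6)*h(2, D(6, 2)))*(-40) = -144*(-40) = 5760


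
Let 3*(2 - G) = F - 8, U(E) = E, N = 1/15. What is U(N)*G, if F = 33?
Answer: -19/45 ≈ -0.42222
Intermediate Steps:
N = 1/15 ≈ 0.066667
G = -19/3 (G = 2 - (33 - 8)/3 = 2 - 1/3*25 = 2 - 25/3 = -19/3 ≈ -6.3333)
U(N)*G = (1/15)*(-19/3) = -19/45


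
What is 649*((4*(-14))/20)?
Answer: -9086/5 ≈ -1817.2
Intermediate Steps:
649*((4*(-14))/20) = 649*(-56*1/20) = 649*(-14/5) = -9086/5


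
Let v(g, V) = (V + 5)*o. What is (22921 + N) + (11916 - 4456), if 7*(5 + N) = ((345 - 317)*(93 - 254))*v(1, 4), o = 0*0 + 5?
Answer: 1396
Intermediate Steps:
o = 5 (o = 0 + 5 = 5)
v(g, V) = 25 + 5*V (v(g, V) = (V + 5)*5 = (5 + V)*5 = 25 + 5*V)
N = -28985 (N = -5 + (((345 - 317)*(93 - 254))*(25 + 5*4))/7 = -5 + ((28*(-161))*(25 + 20))/7 = -5 + (-4508*45)/7 = -5 + (⅐)*(-202860) = -5 - 28980 = -28985)
(22921 + N) + (11916 - 4456) = (22921 - 28985) + (11916 - 4456) = -6064 + 7460 = 1396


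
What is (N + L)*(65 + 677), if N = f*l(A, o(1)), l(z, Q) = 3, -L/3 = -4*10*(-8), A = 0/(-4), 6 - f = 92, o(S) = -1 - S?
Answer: -903756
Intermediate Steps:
f = -86 (f = 6 - 1*92 = 6 - 92 = -86)
A = 0 (A = 0*(-1/4) = 0)
L = -960 (L = -3*(-4*10)*(-8) = -(-120)*(-8) = -3*320 = -960)
N = -258 (N = -86*3 = -258)
(N + L)*(65 + 677) = (-258 - 960)*(65 + 677) = -1218*742 = -903756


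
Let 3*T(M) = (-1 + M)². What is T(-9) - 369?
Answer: -1007/3 ≈ -335.67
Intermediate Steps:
T(M) = (-1 + M)²/3
T(-9) - 369 = (-1 - 9)²/3 - 369 = (⅓)*(-10)² - 369 = (⅓)*100 - 369 = 100/3 - 369 = -1007/3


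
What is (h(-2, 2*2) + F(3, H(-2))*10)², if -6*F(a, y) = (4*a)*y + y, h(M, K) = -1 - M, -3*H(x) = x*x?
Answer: 72361/81 ≈ 893.35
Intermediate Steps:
H(x) = -x²/3 (H(x) = -x*x/3 = -x²/3)
F(a, y) = -y/6 - 2*a*y/3 (F(a, y) = -((4*a)*y + y)/6 = -(4*a*y + y)/6 = -(y + 4*a*y)/6 = -y/6 - 2*a*y/3)
(h(-2, 2*2) + F(3, H(-2))*10)² = ((-1 - 1*(-2)) - (-⅓*(-2)²)*(1 + 4*3)/6*10)² = ((-1 + 2) - (-⅓*4)*(1 + 12)/6*10)² = (1 - ⅙*(-4/3)*13*10)² = (1 + (26/9)*10)² = (1 + 260/9)² = (269/9)² = 72361/81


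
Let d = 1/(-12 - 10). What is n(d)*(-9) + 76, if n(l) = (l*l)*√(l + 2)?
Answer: 76 - 9*√946/10648 ≈ 75.974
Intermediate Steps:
d = -1/22 (d = 1/(-22) = -1/22 ≈ -0.045455)
n(l) = l²*√(2 + l)
n(d)*(-9) + 76 = ((-1/22)²*√(2 - 1/22))*(-9) + 76 = (√(43/22)/484)*(-9) + 76 = ((√946/22)/484)*(-9) + 76 = (√946/10648)*(-9) + 76 = -9*√946/10648 + 76 = 76 - 9*√946/10648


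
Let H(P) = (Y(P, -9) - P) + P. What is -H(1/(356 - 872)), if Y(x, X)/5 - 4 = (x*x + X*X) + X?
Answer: -101177285/266256 ≈ -380.00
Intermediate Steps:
Y(x, X) = 20 + 5*X + 5*X² + 5*x² (Y(x, X) = 20 + 5*((x*x + X*X) + X) = 20 + 5*((x² + X²) + X) = 20 + 5*((X² + x²) + X) = 20 + 5*(X + X² + x²) = 20 + (5*X + 5*X² + 5*x²) = 20 + 5*X + 5*X² + 5*x²)
H(P) = 380 + 5*P² (H(P) = ((20 + 5*(-9) + 5*(-9)² + 5*P²) - P) + P = ((20 - 45 + 5*81 + 5*P²) - P) + P = ((20 - 45 + 405 + 5*P²) - P) + P = ((380 + 5*P²) - P) + P = (380 - P + 5*P²) + P = 380 + 5*P²)
-H(1/(356 - 872)) = -(380 + 5*(1/(356 - 872))²) = -(380 + 5*(1/(-516))²) = -(380 + 5*(-1/516)²) = -(380 + 5*(1/266256)) = -(380 + 5/266256) = -1*101177285/266256 = -101177285/266256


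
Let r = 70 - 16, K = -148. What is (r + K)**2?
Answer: 8836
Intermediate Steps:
r = 54
(r + K)**2 = (54 - 148)**2 = (-94)**2 = 8836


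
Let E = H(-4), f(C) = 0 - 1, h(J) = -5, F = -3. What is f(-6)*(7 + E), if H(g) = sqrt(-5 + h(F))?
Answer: -7 - I*sqrt(10) ≈ -7.0 - 3.1623*I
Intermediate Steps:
f(C) = -1
H(g) = I*sqrt(10) (H(g) = sqrt(-5 - 5) = sqrt(-10) = I*sqrt(10))
E = I*sqrt(10) ≈ 3.1623*I
f(-6)*(7 + E) = -(7 + I*sqrt(10)) = -7 - I*sqrt(10)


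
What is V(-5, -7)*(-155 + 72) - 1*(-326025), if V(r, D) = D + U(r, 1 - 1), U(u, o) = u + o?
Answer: 327021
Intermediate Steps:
U(u, o) = o + u
V(r, D) = D + r (V(r, D) = D + ((1 - 1) + r) = D + (0 + r) = D + r)
V(-5, -7)*(-155 + 72) - 1*(-326025) = (-7 - 5)*(-155 + 72) - 1*(-326025) = -12*(-83) + 326025 = 996 + 326025 = 327021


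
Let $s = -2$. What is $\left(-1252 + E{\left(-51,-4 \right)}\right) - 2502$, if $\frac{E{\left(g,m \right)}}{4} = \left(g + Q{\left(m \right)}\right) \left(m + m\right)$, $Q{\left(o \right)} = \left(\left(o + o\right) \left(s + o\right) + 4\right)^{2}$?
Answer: $-88650$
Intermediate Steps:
$Q{\left(o \right)} = \left(4 + 2 o \left(-2 + o\right)\right)^{2}$ ($Q{\left(o \right)} = \left(\left(o + o\right) \left(-2 + o\right) + 4\right)^{2} = \left(2 o \left(-2 + o\right) + 4\right)^{2} = \left(4 + 2 o \left(-2 + o\right)\right)^{2}$)
$E{\left(g,m \right)} = 8 m \left(g + 4 \left(2 + m^{2} - 2 m\right)^{2}\right)$ ($E{\left(g,m \right)} = 4 \left(g + 4 \left(2 + m^{2} - 2 m\right)^{2}\right) \left(m + m\right) = 4 \left(g + 4 \left(2 + m^{2} - 2 m\right)^{2}\right) 2 m = 4 \cdot 2 m \left(g + 4 \left(2 + m^{2} - 2 m\right)^{2}\right) = 8 m \left(g + 4 \left(2 + m^{2} - 2 m\right)^{2}\right)$)
$\left(-1252 + E{\left(-51,-4 \right)}\right) - 2502 = \left(-1252 + 8 \left(-4\right) \left(-51 + 4 \left(2 + \left(-4\right)^{2} - -8\right)^{2}\right)\right) - 2502 = \left(-1252 + 8 \left(-4\right) \left(-51 + 4 \left(2 + 16 + 8\right)^{2}\right)\right) - 2502 = \left(-1252 + 8 \left(-4\right) \left(-51 + 4 \cdot 26^{2}\right)\right) - 2502 = \left(-1252 + 8 \left(-4\right) \left(-51 + 4 \cdot 676\right)\right) - 2502 = \left(-1252 + 8 \left(-4\right) \left(-51 + 2704\right)\right) - 2502 = \left(-1252 + 8 \left(-4\right) 2653\right) - 2502 = \left(-1252 - 84896\right) - 2502 = -86148 - 2502 = -88650$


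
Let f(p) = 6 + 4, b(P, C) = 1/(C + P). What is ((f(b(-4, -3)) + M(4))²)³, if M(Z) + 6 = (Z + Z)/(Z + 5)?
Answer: 7256313856/531441 ≈ 13654.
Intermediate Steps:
M(Z) = -6 + 2*Z/(5 + Z) (M(Z) = -6 + (Z + Z)/(Z + 5) = -6 + (2*Z)/(5 + Z) = -6 + 2*Z/(5 + Z))
f(p) = 10
((f(b(-4, -3)) + M(4))²)³ = ((10 + 2*(-15 - 2*4)/(5 + 4))²)³ = ((10 + 2*(-15 - 8)/9)²)³ = ((10 + 2*(⅑)*(-23))²)³ = ((10 - 46/9)²)³ = ((44/9)²)³ = (1936/81)³ = 7256313856/531441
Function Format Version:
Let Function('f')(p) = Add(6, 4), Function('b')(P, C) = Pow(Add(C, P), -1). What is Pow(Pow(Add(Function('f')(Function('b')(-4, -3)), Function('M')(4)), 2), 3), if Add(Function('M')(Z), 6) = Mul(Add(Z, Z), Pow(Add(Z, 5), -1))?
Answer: Rational(7256313856, 531441) ≈ 13654.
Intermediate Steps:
Function('M')(Z) = Add(-6, Mul(2, Z, Pow(Add(5, Z), -1))) (Function('M')(Z) = Add(-6, Mul(Add(Z, Z), Pow(Add(Z, 5), -1))) = Add(-6, Mul(Mul(2, Z), Pow(Add(5, Z), -1))) = Add(-6, Mul(2, Z, Pow(Add(5, Z), -1))))
Function('f')(p) = 10
Pow(Pow(Add(Function('f')(Function('b')(-4, -3)), Function('M')(4)), 2), 3) = Pow(Pow(Add(10, Mul(2, Pow(Add(5, 4), -1), Add(-15, Mul(-2, 4)))), 2), 3) = Pow(Pow(Add(10, Mul(2, Pow(9, -1), Add(-15, -8))), 2), 3) = Pow(Pow(Add(10, Mul(2, Rational(1, 9), -23)), 2), 3) = Pow(Pow(Add(10, Rational(-46, 9)), 2), 3) = Pow(Pow(Rational(44, 9), 2), 3) = Pow(Rational(1936, 81), 3) = Rational(7256313856, 531441)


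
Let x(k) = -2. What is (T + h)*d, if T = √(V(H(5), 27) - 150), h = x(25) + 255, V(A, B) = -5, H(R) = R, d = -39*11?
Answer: -108537 - 429*I*√155 ≈ -1.0854e+5 - 5341.0*I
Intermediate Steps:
d = -429
h = 253 (h = -2 + 255 = 253)
T = I*√155 (T = √(-5 - 150) = √(-155) = I*√155 ≈ 12.45*I)
(T + h)*d = (I*√155 + 253)*(-429) = (253 + I*√155)*(-429) = -108537 - 429*I*√155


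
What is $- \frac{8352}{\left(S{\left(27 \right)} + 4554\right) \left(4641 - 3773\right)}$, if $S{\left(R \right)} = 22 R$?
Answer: $- \frac{58}{31031} \approx -0.0018691$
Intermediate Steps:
$- \frac{8352}{\left(S{\left(27 \right)} + 4554\right) \left(4641 - 3773\right)} = - \frac{8352}{\left(22 \cdot 27 + 4554\right) \left(4641 - 3773\right)} = - \frac{8352}{\left(594 + 4554\right) 868} = - \frac{8352}{5148 \cdot 868} = - \frac{8352}{4468464} = \left(-8352\right) \frac{1}{4468464} = - \frac{58}{31031}$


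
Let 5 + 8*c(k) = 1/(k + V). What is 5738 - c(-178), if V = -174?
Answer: 16159969/2816 ≈ 5738.6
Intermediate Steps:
c(k) = -5/8 + 1/(8*(-174 + k)) (c(k) = -5/8 + 1/(8*(k - 174)) = -5/8 + 1/(8*(-174 + k)))
5738 - c(-178) = 5738 - (871 - 5*(-178))/(8*(-174 - 178)) = 5738 - (871 + 890)/(8*(-352)) = 5738 - (-1)*1761/(8*352) = 5738 - 1*(-1761/2816) = 5738 + 1761/2816 = 16159969/2816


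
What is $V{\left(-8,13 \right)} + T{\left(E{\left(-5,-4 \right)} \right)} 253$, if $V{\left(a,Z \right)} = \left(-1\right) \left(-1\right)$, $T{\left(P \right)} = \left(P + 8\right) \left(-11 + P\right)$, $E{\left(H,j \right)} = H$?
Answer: $-12143$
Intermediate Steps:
$T{\left(P \right)} = \left(-11 + P\right) \left(8 + P\right)$ ($T{\left(P \right)} = \left(8 + P\right) \left(-11 + P\right) = \left(-11 + P\right) \left(8 + P\right)$)
$V{\left(a,Z \right)} = 1$
$V{\left(-8,13 \right)} + T{\left(E{\left(-5,-4 \right)} \right)} 253 = 1 + \left(-88 + \left(-5\right)^{2} - -15\right) 253 = 1 + \left(-88 + 25 + 15\right) 253 = 1 - 12144 = -12143$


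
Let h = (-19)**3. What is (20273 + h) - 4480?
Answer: 8934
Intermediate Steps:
h = -6859
(20273 + h) - 4480 = (20273 - 6859) - 4480 = 13414 - 4480 = 8934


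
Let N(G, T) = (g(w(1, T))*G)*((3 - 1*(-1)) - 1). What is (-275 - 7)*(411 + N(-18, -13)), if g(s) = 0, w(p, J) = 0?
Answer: -115902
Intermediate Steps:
N(G, T) = 0 (N(G, T) = (0*G)*((3 - 1*(-1)) - 1) = 0*((3 + 1) - 1) = 0*(4 - 1) = 0*3 = 0)
(-275 - 7)*(411 + N(-18, -13)) = (-275 - 7)*(411 + 0) = -282*411 = -115902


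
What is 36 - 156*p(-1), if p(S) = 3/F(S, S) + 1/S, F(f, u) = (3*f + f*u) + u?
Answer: 348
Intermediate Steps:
F(f, u) = u + 3*f + f*u
p(S) = 1/S + 3/(S² + 4*S) (p(S) = 3/(S + 3*S + S*S) + 1/S = 3/(S + 3*S + S²) + 1/S = 3/(S² + 4*S) + 1/S = 1/S + 3/(S² + 4*S))
36 - 156*p(-1) = 36 - 156*(7 - 1)/((-1)*(4 - 1)) = 36 - (-156)*6/3 = 36 - 156*(-2) = 36 + 312 = 348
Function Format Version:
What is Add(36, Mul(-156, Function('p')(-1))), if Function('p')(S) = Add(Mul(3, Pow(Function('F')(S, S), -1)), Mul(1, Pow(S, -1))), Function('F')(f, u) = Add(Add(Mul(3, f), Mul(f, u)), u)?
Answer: 348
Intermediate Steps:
Function('F')(f, u) = Add(u, Mul(3, f), Mul(f, u))
Function('p')(S) = Add(Pow(S, -1), Mul(3, Pow(Add(Pow(S, 2), Mul(4, S)), -1))) (Function('p')(S) = Add(Mul(3, Pow(Add(S, Mul(3, S), Mul(S, S)), -1)), Mul(1, Pow(S, -1))) = Add(Mul(3, Pow(Add(S, Mul(3, S), Pow(S, 2)), -1)), Pow(S, -1)) = Add(Mul(3, Pow(Add(Pow(S, 2), Mul(4, S)), -1)), Pow(S, -1)) = Add(Pow(S, -1), Mul(3, Pow(Add(Pow(S, 2), Mul(4, S)), -1))))
Add(36, Mul(-156, Function('p')(-1))) = Add(36, Mul(-156, Mul(Pow(-1, -1), Pow(Add(4, -1), -1), Add(7, -1)))) = Add(36, Mul(-156, Mul(-1, Pow(3, -1), 6))) = Add(36, Mul(-156, Mul(-1, Rational(1, 3), 6))) = Add(36, Mul(-156, -2)) = Add(36, 312) = 348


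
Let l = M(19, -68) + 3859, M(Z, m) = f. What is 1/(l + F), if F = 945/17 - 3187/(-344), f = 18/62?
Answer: 181288/711400053 ≈ 0.00025483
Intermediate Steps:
f = 9/31 (f = 18*(1/62) = 9/31 ≈ 0.29032)
M(Z, m) = 9/31
F = 379259/5848 (F = 945*(1/17) - 3187*(-1/344) = 945/17 + 3187/344 = 379259/5848 ≈ 64.853)
l = 119638/31 (l = 9/31 + 3859 = 119638/31 ≈ 3859.3)
1/(l + F) = 1/(119638/31 + 379259/5848) = 1/(711400053/181288) = 181288/711400053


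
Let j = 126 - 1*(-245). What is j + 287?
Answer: 658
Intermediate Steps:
j = 371 (j = 126 + 245 = 371)
j + 287 = 371 + 287 = 658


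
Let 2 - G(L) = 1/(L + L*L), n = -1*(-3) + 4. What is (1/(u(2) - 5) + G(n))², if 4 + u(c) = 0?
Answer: 889249/254016 ≈ 3.5008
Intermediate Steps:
u(c) = -4 (u(c) = -4 + 0 = -4)
n = 7 (n = 3 + 4 = 7)
G(L) = 2 - 1/(L + L²) (G(L) = 2 - 1/(L + L*L) = 2 - 1/(L + L²))
(1/(u(2) - 5) + G(n))² = (1/(-4 - 5) + (-1 + 2*7 + 2*7²)/(7*(1 + 7)))² = (1/(-9) + (⅐)*(-1 + 14 + 2*49)/8)² = (-⅑ + (⅐)*(⅛)*(-1 + 14 + 98))² = (-⅑ + (⅐)*(⅛)*111)² = (-⅑ + 111/56)² = (943/504)² = 889249/254016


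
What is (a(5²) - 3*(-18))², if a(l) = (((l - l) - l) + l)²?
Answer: 2916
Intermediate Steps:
a(l) = 0 (a(l) = ((0 - l) + l)² = (-l + l)² = 0² = 0)
(a(5²) - 3*(-18))² = (0 - 3*(-18))² = (0 + 54)² = 54² = 2916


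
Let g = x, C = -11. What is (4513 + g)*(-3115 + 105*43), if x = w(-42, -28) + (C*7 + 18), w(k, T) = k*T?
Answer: 7882000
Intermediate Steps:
w(k, T) = T*k
x = 1117 (x = -28*(-42) + (-11*7 + 18) = 1176 + (-77 + 18) = 1176 - 59 = 1117)
g = 1117
(4513 + g)*(-3115 + 105*43) = (4513 + 1117)*(-3115 + 105*43) = 5630*(-3115 + 4515) = 5630*1400 = 7882000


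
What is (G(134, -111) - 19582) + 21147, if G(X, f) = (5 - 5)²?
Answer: 1565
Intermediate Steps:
G(X, f) = 0 (G(X, f) = 0² = 0)
(G(134, -111) - 19582) + 21147 = (0 - 19582) + 21147 = -19582 + 21147 = 1565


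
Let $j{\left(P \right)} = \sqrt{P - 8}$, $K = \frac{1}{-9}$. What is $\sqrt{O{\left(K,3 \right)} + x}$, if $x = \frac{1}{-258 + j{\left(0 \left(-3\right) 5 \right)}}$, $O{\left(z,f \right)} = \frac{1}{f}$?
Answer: $\sqrt{\frac{1}{3} - \frac{1}{258 - 2 i \sqrt{2}}} \approx 0.57398 - 3.7 \cdot 10^{-5} i$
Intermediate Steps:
$K = - \frac{1}{9} \approx -0.11111$
$j{\left(P \right)} = \sqrt{-8 + P}$
$x = \frac{1}{-258 + 2 i \sqrt{2}}$ ($x = \frac{1}{-258 + \sqrt{-8 + 0 \left(-3\right) 5}} = \frac{1}{-258 + \sqrt{-8 + 0 \cdot 5}} = \frac{1}{-258 + \sqrt{-8 + 0}} = \frac{1}{-258 + \sqrt{-8}} = \frac{1}{-258 + 2 i \sqrt{2}} \approx -0.0038755 - 4.249 \cdot 10^{-5} i$)
$\sqrt{O{\left(K,3 \right)} + x} = \sqrt{\frac{1}{3} - \left(\frac{129}{33286} + \frac{i \sqrt{2}}{33286}\right)} = \sqrt{\frac{32899}{99858} - \frac{i \sqrt{2}}{33286}}$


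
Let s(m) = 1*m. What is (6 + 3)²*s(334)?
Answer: 27054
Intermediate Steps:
s(m) = m
(6 + 3)²*s(334) = (6 + 3)²*334 = 9²*334 = 81*334 = 27054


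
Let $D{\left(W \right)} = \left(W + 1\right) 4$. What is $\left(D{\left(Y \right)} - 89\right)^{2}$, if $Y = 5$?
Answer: $4225$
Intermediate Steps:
$D{\left(W \right)} = 4 + 4 W$ ($D{\left(W \right)} = \left(1 + W\right) 4 = 4 + 4 W$)
$\left(D{\left(Y \right)} - 89\right)^{2} = \left(\left(4 + 4 \cdot 5\right) - 89\right)^{2} = \left(\left(4 + 20\right) - 89\right)^{2} = \left(24 - 89\right)^{2} = \left(-65\right)^{2} = 4225$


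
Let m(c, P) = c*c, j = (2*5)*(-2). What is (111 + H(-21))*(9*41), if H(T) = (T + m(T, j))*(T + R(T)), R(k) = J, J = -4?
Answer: -3833541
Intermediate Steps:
R(k) = -4
j = -20 (j = 10*(-2) = -20)
m(c, P) = c**2
H(T) = (-4 + T)*(T + T**2) (H(T) = (T + T**2)*(T - 4) = (T + T**2)*(-4 + T) = (-4 + T)*(T + T**2))
(111 + H(-21))*(9*41) = (111 - 21*(-4 + (-21)**2 - 3*(-21)))*(9*41) = (111 - 21*(-4 + 441 + 63))*369 = (111 - 21*500)*369 = (111 - 10500)*369 = -10389*369 = -3833541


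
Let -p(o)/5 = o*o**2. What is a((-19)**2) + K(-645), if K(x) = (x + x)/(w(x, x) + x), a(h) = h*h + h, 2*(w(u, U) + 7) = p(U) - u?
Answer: 87666710657116/670839983 ≈ 1.3068e+5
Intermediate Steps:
p(o) = -5*o**3 (p(o) = -5*o*o**2 = -5*o**3)
w(u, U) = -7 - 5*U**3/2 - u/2 (w(u, U) = -7 + (-5*U**3 - u)/2 = -7 + (-u - 5*U**3)/2 = -7 + (-5*U**3/2 - u/2) = -7 - 5*U**3/2 - u/2)
a(h) = h + h**2 (a(h) = h**2 + h = h + h**2)
K(x) = 2*x/(-7 + x/2 - 5*x**3/2) (K(x) = (x + x)/((-7 - 5*x**3/2 - x/2) + x) = (2*x)/(-7 + x/2 - 5*x**3/2) = 2*x/(-7 + x/2 - 5*x**3/2))
a((-19)**2) + K(-645) = (-19)**2*(1 + (-19)**2) + 4*(-645)/(-14 - 645 - 5*(-645)**3) = 361*(1 + 361) + 4*(-645)/(-14 - 645 - 5*(-268336125)) = 361*362 + 4*(-645)/(-14 - 645 + 1341680625) = 130682 + 4*(-645)/1341679966 = 130682 + 4*(-645)*(1/1341679966) = 130682 - 1290/670839983 = 87666710657116/670839983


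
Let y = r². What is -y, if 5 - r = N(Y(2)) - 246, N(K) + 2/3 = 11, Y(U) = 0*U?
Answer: -521284/9 ≈ -57920.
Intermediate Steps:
Y(U) = 0
N(K) = 31/3 (N(K) = -⅔ + 11 = 31/3)
r = 722/3 (r = 5 - (31/3 - 246) = 5 - 1*(-707/3) = 5 + 707/3 = 722/3 ≈ 240.67)
y = 521284/9 (y = (722/3)² = 521284/9 ≈ 57920.)
-y = -1*521284/9 = -521284/9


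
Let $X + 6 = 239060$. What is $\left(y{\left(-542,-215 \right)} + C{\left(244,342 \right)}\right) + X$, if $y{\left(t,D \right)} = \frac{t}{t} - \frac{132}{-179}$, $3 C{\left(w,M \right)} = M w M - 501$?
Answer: $\frac{1745600972}{179} \approx 9.752 \cdot 10^{6}$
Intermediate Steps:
$X = 239054$ ($X = -6 + 239060 = 239054$)
$C{\left(w,M \right)} = -167 + \frac{w M^{2}}{3}$ ($C{\left(w,M \right)} = \frac{M w M - 501}{3} = \frac{w M^{2} - 501}{3} = \frac{-501 + w M^{2}}{3} = -167 + \frac{w M^{2}}{3}$)
$y{\left(t,D \right)} = \frac{311}{179}$ ($y{\left(t,D \right)} = 1 - - \frac{132}{179} = 1 + \frac{132}{179} = \frac{311}{179}$)
$\left(y{\left(-542,-215 \right)} + C{\left(244,342 \right)}\right) + X = \left(\frac{311}{179} - \left(167 - \frac{244 \cdot 342^{2}}{3}\right)\right) + 239054 = \left(\frac{311}{179} - \left(167 - 9513072\right)\right) + 239054 = \left(\frac{311}{179} + \left(-167 + 9513072\right)\right) + 239054 = \left(\frac{311}{179} + 9512905\right) + 239054 = \frac{1702810306}{179} + 239054 = \frac{1745600972}{179}$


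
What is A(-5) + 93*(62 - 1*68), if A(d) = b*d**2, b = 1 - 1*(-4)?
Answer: -433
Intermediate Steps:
b = 5 (b = 1 + 4 = 5)
A(d) = 5*d**2
A(-5) + 93*(62 - 1*68) = 5*(-5)**2 + 93*(62 - 1*68) = 5*25 + 93*(62 - 68) = 125 + 93*(-6) = 125 - 558 = -433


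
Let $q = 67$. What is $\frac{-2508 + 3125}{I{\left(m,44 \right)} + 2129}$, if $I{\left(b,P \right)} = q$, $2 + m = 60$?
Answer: $\frac{617}{2196} \approx 0.28097$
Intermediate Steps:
$m = 58$ ($m = -2 + 60 = 58$)
$I{\left(b,P \right)} = 67$
$\frac{-2508 + 3125}{I{\left(m,44 \right)} + 2129} = \frac{-2508 + 3125}{67 + 2129} = \frac{617}{2196}$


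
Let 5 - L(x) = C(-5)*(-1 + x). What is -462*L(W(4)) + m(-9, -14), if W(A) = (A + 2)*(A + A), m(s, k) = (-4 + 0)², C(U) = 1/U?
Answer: -33184/5 ≈ -6636.8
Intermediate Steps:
C(U) = 1/U
m(s, k) = 16 (m(s, k) = (-4)² = 16)
W(A) = 2*A*(2 + A) (W(A) = (2 + A)*(2*A) = 2*A*(2 + A))
L(x) = 24/5 + x/5 (L(x) = 5 - (-1 + x)/(-5) = 5 - (-1)*(-1 + x)/5 = 5 - (⅕ - x/5) = 5 + (-⅕ + x/5) = 24/5 + x/5)
-462*L(W(4)) + m(-9, -14) = -462*(24/5 + (2*4*(2 + 4))/5) + 16 = -462*(24/5 + (2*4*6)/5) + 16 = -462*(24/5 + (⅕)*48) + 16 = -462*(24/5 + 48/5) + 16 = -462*72/5 + 16 = -33264/5 + 16 = -33184/5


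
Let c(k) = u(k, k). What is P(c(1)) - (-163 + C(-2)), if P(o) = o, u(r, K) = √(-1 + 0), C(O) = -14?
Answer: 177 + I ≈ 177.0 + 1.0*I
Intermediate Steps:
u(r, K) = I (u(r, K) = √(-1) = I)
c(k) = I
P(c(1)) - (-163 + C(-2)) = I - (-163 - 14) = I - 1*(-177) = I + 177 = 177 + I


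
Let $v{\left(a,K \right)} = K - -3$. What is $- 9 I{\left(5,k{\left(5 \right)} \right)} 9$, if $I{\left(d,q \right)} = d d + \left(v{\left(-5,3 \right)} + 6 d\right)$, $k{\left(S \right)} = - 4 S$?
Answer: $-4941$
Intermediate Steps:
$v{\left(a,K \right)} = 3 + K$ ($v{\left(a,K \right)} = K + 3 = 3 + K$)
$I{\left(d,q \right)} = 6 + d^{2} + 6 d$ ($I{\left(d,q \right)} = d d + \left(\left(3 + 3\right) + 6 d\right) = d^{2} + \left(6 + 6 d\right) = 6 + d^{2} + 6 d$)
$- 9 I{\left(5,k{\left(5 \right)} \right)} 9 = - 9 \left(6 + 5^{2} + 6 \cdot 5\right) 9 = - 9 \left(6 + 25 + 30\right) 9 = \left(-9\right) 61 \cdot 9 = \left(-549\right) 9 = -4941$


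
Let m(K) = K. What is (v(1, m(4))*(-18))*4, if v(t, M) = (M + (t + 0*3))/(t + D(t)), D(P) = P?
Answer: -180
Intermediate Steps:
v(t, M) = (M + t)/(2*t) (v(t, M) = (M + (t + 0*3))/(t + t) = (M + (t + 0))/((2*t)) = (M + t)*(1/(2*t)) = (M + t)/(2*t))
(v(1, m(4))*(-18))*4 = (((½)*(4 + 1)/1)*(-18))*4 = (((½)*1*5)*(-18))*4 = ((5/2)*(-18))*4 = -45*4 = -180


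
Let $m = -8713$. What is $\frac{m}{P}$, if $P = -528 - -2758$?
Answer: $- \frac{8713}{2230} \approx -3.9072$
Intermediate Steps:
$P = 2230$ ($P = -528 + 2758 = 2230$)
$\frac{m}{P} = - \frac{8713}{2230}$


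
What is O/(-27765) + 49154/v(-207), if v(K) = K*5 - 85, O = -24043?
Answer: -3822379/88848 ≈ -43.022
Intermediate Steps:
v(K) = -85 + 5*K (v(K) = 5*K - 85 = -85 + 5*K)
O/(-27765) + 49154/v(-207) = -24043/(-27765) + 49154/(-85 + 5*(-207)) = -24043*(-1/27765) + 49154/(-85 - 1035) = 24043/27765 + 49154/(-1120) = 24043/27765 + 49154*(-1/1120) = 24043/27765 - 3511/80 = -3822379/88848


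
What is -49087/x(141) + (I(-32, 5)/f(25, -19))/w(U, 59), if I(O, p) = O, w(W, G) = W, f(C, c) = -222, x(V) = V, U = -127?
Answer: -76886855/220853 ≈ -348.14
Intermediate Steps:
-49087/x(141) + (I(-32, 5)/f(25, -19))/w(U, 59) = -49087/141 - 32/(-222)/(-127) = -49087*1/141 - 32*(-1/222)*(-1/127) = -49087/141 + (16/111)*(-1/127) = -49087/141 - 16/14097 = -76886855/220853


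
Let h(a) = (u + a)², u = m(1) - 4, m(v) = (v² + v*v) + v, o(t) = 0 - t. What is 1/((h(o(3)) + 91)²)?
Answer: 1/11449 ≈ 8.7344e-5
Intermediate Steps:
o(t) = -t
m(v) = v + 2*v² (m(v) = (v² + v²) + v = 2*v² + v = v + 2*v²)
u = -1 (u = 1*(1 + 2*1) - 4 = 1*(1 + 2) - 4 = 1*3 - 4 = 3 - 4 = -1)
h(a) = (-1 + a)²
1/((h(o(3)) + 91)²) = 1/(((-1 - 1*3)² + 91)²) = 1/(((-1 - 3)² + 91)²) = 1/(((-4)² + 91)²) = 1/((16 + 91)²) = 1/(107²) = 1/11449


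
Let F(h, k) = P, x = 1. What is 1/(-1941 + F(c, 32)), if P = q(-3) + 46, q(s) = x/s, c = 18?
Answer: -3/5686 ≈ -0.00052761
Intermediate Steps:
q(s) = 1/s
P = 137/3 (P = 1/(-3) + 46 = -⅓ + 46 = 137/3 ≈ 45.667)
F(h, k) = 137/3
1/(-1941 + F(c, 32)) = 1/(-1941 + 137/3) = 1/(-5686/3) = -3/5686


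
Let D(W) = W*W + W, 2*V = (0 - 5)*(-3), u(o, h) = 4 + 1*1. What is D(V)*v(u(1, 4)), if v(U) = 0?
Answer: 0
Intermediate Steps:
u(o, h) = 5 (u(o, h) = 4 + 1 = 5)
V = 15/2 (V = ((0 - 5)*(-3))/2 = (-5*(-3))/2 = (1/2)*15 = 15/2 ≈ 7.5000)
D(W) = W + W**2 (D(W) = W**2 + W = W + W**2)
D(V)*v(u(1, 4)) = (15*(1 + 15/2)/2)*0 = ((15/2)*(17/2))*0 = (255/4)*0 = 0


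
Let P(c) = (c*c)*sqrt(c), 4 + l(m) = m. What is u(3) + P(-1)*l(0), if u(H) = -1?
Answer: -1 - 4*I ≈ -1.0 - 4.0*I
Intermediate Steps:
l(m) = -4 + m
P(c) = c**(5/2) (P(c) = c**2*sqrt(c) = c**(5/2))
u(3) + P(-1)*l(0) = -1 + (-1)**(5/2)*(-4 + 0) = -1 + I*(-4) = -1 - 4*I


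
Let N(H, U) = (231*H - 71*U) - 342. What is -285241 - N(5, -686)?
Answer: -334760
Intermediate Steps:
N(H, U) = -342 - 71*U + 231*H (N(H, U) = (-71*U + 231*H) - 342 = -342 - 71*U + 231*H)
-285241 - N(5, -686) = -285241 - (-342 - 71*(-686) + 231*5) = -285241 - (-342 + 48706 + 1155) = -285241 - 1*49519 = -285241 - 49519 = -334760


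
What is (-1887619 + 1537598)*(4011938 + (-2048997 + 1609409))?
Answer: -1250397519350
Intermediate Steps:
(-1887619 + 1537598)*(4011938 + (-2048997 + 1609409)) = -350021*(4011938 - 439588) = -350021*3572350 = -1250397519350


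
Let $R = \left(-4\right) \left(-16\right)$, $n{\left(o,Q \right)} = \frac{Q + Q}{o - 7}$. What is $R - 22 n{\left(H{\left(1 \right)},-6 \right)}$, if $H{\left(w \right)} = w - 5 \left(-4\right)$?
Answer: $\frac{580}{7} \approx 82.857$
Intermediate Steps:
$H{\left(w \right)} = 20 + w$ ($H{\left(w \right)} = w - -20 = w + 20 = 20 + w$)
$n{\left(o,Q \right)} = \frac{2 Q}{-7 + o}$
$R = 64$
$R - 22 n{\left(H{\left(1 \right)},-6 \right)} = 64 - 22 \cdot 2 \left(-6\right) \frac{1}{-7 + \left(20 + 1\right)} = 64 - 22 \cdot 2 \left(-6\right) \frac{1}{-7 + 21} = 64 - 22 \cdot 2 \left(-6\right) \frac{1}{14} = 64 - - \frac{132}{7} = 64 + \frac{132}{7} = \frac{580}{7}$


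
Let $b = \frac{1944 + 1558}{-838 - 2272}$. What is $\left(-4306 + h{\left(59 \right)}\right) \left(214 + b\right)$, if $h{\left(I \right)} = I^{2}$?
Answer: $- \frac{54618135}{311} \approx -1.7562 \cdot 10^{5}$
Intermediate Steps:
$b = - \frac{1751}{1555}$ ($b = \frac{3502}{-3110} = 3502 \left(- \frac{1}{3110}\right) = - \frac{1751}{1555} \approx -1.126$)
$\left(-4306 + h{\left(59 \right)}\right) \left(214 + b\right) = \left(-4306 + 59^{2}\right) \left(214 - \frac{1751}{1555}\right) = \left(-4306 + 3481\right) \frac{331019}{1555} = \left(-825\right) \frac{331019}{1555} = - \frac{54618135}{311}$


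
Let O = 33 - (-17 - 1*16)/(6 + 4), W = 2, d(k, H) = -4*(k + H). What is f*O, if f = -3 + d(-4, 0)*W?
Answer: 10527/10 ≈ 1052.7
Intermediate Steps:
d(k, H) = -4*H - 4*k (d(k, H) = -4*(H + k) = -4*H - 4*k)
f = 29 (f = -3 + (-4*0 - 4*(-4))*2 = -3 + (0 + 16)*2 = -3 + 16*2 = -3 + 32 = 29)
O = 363/10 (O = 33 - (-17 - 16)/10 = 33 - (-33)/10 = 33 - 1*(-33/10) = 33 + 33/10 = 363/10 ≈ 36.300)
f*O = 29*(363/10) = 10527/10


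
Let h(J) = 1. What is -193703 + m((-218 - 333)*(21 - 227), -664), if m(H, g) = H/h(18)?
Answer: -80197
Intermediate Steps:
m(H, g) = H (m(H, g) = H/1 = H*1 = H)
-193703 + m((-218 - 333)*(21 - 227), -664) = -193703 + (-218 - 333)*(21 - 227) = -193703 - 551*(-206) = -193703 + 113506 = -80197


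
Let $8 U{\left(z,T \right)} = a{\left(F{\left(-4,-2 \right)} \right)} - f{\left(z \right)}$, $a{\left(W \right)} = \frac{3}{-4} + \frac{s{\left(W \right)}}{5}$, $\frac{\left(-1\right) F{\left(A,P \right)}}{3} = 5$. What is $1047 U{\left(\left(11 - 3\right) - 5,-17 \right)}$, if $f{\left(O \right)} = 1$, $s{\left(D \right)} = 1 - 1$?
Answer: $- \frac{7329}{32} \approx -229.03$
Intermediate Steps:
$s{\left(D \right)} = 0$ ($s{\left(D \right)} = 1 - 1 = 0$)
$F{\left(A,P \right)} = -15$ ($F{\left(A,P \right)} = \left(-3\right) 5 = -15$)
$a{\left(W \right)} = - \frac{3}{4}$ ($a{\left(W \right)} = \frac{3}{-4} + \frac{0}{5} = 3 \left(- \frac{1}{4}\right) + 0 \cdot \frac{1}{5} = - \frac{3}{4} + 0 = - \frac{3}{4}$)
$U{\left(z,T \right)} = - \frac{7}{32}$ ($U{\left(z,T \right)} = \frac{- \frac{3}{4} - 1}{8} = \frac{1}{8} \left(- \frac{7}{4}\right) = - \frac{7}{32}$)
$1047 U{\left(\left(11 - 3\right) - 5,-17 \right)} = 1047 \left(- \frac{7}{32}\right) = - \frac{7329}{32}$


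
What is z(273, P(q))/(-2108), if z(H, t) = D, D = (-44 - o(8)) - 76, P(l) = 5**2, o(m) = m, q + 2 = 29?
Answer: 32/527 ≈ 0.060721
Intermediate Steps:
q = 27 (q = -2 + 29 = 27)
P(l) = 25
D = -128 (D = (-44 - 1*8) - 76 = (-44 - 8) - 76 = -52 - 76 = -128)
z(H, t) = -128
z(273, P(q))/(-2108) = -128/(-2108) = -128*(-1/2108) = 32/527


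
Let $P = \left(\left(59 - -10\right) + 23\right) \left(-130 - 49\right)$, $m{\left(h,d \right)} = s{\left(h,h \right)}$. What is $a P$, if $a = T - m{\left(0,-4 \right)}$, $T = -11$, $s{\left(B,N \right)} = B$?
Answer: $181148$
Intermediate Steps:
$m{\left(h,d \right)} = h$
$P = -16468$ ($P = \left(\left(59 + 10\right) + 23\right) \left(-179\right) = \left(69 + 23\right) \left(-179\right) = 92 \left(-179\right) = -16468$)
$a = -11$ ($a = -11 - 0 = -11 + 0 = -11$)
$a P = \left(-11\right) \left(-16468\right) = 181148$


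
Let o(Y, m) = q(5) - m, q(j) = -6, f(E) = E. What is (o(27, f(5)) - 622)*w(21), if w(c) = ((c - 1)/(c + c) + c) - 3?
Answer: -81868/7 ≈ -11695.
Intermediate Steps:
o(Y, m) = -6 - m
w(c) = -3 + c + (-1 + c)/(2*c) (w(c) = ((-1 + c)/((2*c)) + c) - 3 = ((-1 + c)*(1/(2*c)) + c) - 3 = ((-1 + c)/(2*c) + c) - 3 = (c + (-1 + c)/(2*c)) - 3 = -3 + c + (-1 + c)/(2*c))
(o(27, f(5)) - 622)*w(21) = ((-6 - 1*5) - 622)*(-5/2 + 21 - ½/21) = ((-6 - 5) - 622)*(-5/2 + 21 - ½*1/21) = (-11 - 622)*(-5/2 + 21 - 1/42) = -633*388/21 = -81868/7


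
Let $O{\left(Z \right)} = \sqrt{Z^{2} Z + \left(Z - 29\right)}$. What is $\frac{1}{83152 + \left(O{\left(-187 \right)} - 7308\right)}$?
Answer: $\frac{75844}{5758851755} - \frac{i \sqrt{6539419}}{5758851755} \approx 1.317 \cdot 10^{-5} - 4.4405 \cdot 10^{-7} i$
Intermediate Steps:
$O{\left(Z \right)} = \sqrt{-29 + Z + Z^{3}}$ ($O{\left(Z \right)} = \sqrt{Z^{3} + \left(-29 + Z\right)} = \sqrt{-29 + Z + Z^{3}}$)
$\frac{1}{83152 + \left(O{\left(-187 \right)} - 7308\right)} = \frac{1}{83152 - \left(7308 - \sqrt{-29 - 187 + \left(-187\right)^{3}}\right)} = \frac{1}{83152 - \left(7308 - \sqrt{-29 - 187 - 6539203}\right)} = \frac{1}{83152 - \left(7308 - \sqrt{-6539419}\right)} = \frac{1}{83152 - \left(7308 - i \sqrt{6539419}\right)} = \frac{1}{75844 + i \sqrt{6539419}}$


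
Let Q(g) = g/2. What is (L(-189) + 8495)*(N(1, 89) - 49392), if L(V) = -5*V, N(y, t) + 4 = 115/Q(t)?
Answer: -41498372160/89 ≈ -4.6627e+8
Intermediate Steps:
Q(g) = g/2 (Q(g) = g*(½) = g/2)
N(y, t) = -4 + 230/t (N(y, t) = -4 + 115/((t/2)) = -4 + 115*(2/t) = -4 + 230/t)
(L(-189) + 8495)*(N(1, 89) - 49392) = (-5*(-189) + 8495)*((-4 + 230/89) - 49392) = (945 + 8495)*((-4 + 230*(1/89)) - 49392) = 9440*((-4 + 230/89) - 49392) = 9440*(-126/89 - 49392) = 9440*(-4396014/89) = -41498372160/89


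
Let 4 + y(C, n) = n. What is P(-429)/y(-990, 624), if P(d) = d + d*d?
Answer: 45903/155 ≈ 296.15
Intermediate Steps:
y(C, n) = -4 + n
P(d) = d + d**2
P(-429)/y(-990, 624) = (-429*(1 - 429))/(-4 + 624) = -429*(-428)/620 = 183612*(1/620) = 45903/155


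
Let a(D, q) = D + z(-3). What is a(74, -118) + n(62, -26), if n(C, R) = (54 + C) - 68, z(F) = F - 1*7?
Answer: 112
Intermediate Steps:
z(F) = -7 + F (z(F) = F - 7 = -7 + F)
a(D, q) = -10 + D (a(D, q) = D + (-7 - 3) = D - 10 = -10 + D)
n(C, R) = -14 + C
a(74, -118) + n(62, -26) = (-10 + 74) + (-14 + 62) = 64 + 48 = 112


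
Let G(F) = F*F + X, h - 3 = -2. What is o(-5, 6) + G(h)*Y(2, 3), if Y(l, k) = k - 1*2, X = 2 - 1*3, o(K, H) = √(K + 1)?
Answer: 2*I ≈ 2.0*I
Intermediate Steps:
o(K, H) = √(1 + K)
h = 1 (h = 3 - 2 = 1)
X = -1 (X = 2 - 3 = -1)
Y(l, k) = -2 + k (Y(l, k) = k - 2 = -2 + k)
G(F) = -1 + F² (G(F) = F*F - 1 = F² - 1 = -1 + F²)
o(-5, 6) + G(h)*Y(2, 3) = √(1 - 5) + (-1 + 1²)*(-2 + 3) = √(-4) + (-1 + 1)*1 = 2*I + 0*1 = 2*I + 0 = 2*I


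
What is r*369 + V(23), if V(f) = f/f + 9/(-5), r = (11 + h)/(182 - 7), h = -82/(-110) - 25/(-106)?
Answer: 24958819/1020250 ≈ 24.463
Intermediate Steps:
h = 5721/5830 (h = -82*(-1/110) - 25*(-1/106) = 41/55 + 25/106 = 5721/5830 ≈ 0.98130)
r = 69851/1020250 (r = (11 + 5721/5830)/(182 - 7) = (69851/5830)/175 = (69851/5830)*(1/175) = 69851/1020250 ≈ 0.068465)
V(f) = -⅘ (V(f) = 1 + 9*(-⅕) = 1 - 9/5 = -⅘)
r*369 + V(23) = (69851/1020250)*369 - ⅘ = 25775019/1020250 - ⅘ = 24958819/1020250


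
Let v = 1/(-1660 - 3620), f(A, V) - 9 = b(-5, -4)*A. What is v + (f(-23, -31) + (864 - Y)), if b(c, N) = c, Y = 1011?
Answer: -121441/5280 ≈ -23.000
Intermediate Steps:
f(A, V) = 9 - 5*A
v = -1/5280 (v = 1/(-5280) = -1/5280 ≈ -0.00018939)
v + (f(-23, -31) + (864 - Y)) = -1/5280 + ((9 - 5*(-23)) + (864 - 1*1011)) = -1/5280 + ((9 + 115) + (864 - 1011)) = -1/5280 + (124 - 147) = -1/5280 - 23 = -121441/5280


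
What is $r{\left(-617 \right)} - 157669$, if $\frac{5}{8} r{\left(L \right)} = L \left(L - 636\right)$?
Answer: $\frac{5396463}{5} \approx 1.0793 \cdot 10^{6}$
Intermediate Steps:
$r{\left(L \right)} = \frac{8 L \left(-636 + L\right)}{5}$ ($r{\left(L \right)} = \frac{8 L \left(L - 636\right)}{5} = \frac{8 L \left(-636 + L\right)}{5}$)
$r{\left(-617 \right)} - 157669 = \frac{8}{5} \left(-617\right) \left(-636 - 617\right) - 157669 = \frac{8}{5} \left(-617\right) \left(-1253\right) - 157669 = \frac{6184808}{5} - 157669 = \frac{5396463}{5}$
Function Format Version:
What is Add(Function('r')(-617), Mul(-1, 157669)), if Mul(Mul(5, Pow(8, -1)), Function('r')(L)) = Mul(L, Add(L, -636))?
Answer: Rational(5396463, 5) ≈ 1.0793e+6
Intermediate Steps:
Function('r')(L) = Mul(Rational(8, 5), L, Add(-636, L)) (Function('r')(L) = Mul(Rational(8, 5), Mul(L, Add(L, -636))) = Mul(Rational(8, 5), Mul(L, Add(-636, L))) = Mul(Rational(8, 5), L, Add(-636, L)))
Add(Function('r')(-617), Mul(-1, 157669)) = Add(Mul(Rational(8, 5), -617, Add(-636, -617)), Mul(-1, 157669)) = Add(Mul(Rational(8, 5), -617, -1253), -157669) = Add(Rational(6184808, 5), -157669) = Rational(5396463, 5)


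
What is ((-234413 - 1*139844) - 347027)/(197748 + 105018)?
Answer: -120214/50461 ≈ -2.3823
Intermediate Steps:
((-234413 - 1*139844) - 347027)/(197748 + 105018) = ((-234413 - 139844) - 347027)/302766 = (-374257 - 347027)*(1/302766) = -721284*1/302766 = -120214/50461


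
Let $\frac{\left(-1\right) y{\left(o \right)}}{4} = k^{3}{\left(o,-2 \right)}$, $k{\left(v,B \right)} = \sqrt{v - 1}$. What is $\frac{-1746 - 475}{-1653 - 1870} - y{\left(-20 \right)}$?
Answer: $\frac{2221}{3523} - 84 i \sqrt{21} \approx 0.63043 - 384.94 i$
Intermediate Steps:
$k{\left(v,B \right)} = \sqrt{-1 + v}$
$y{\left(o \right)} = - 4 \left(-1 + o\right)^{\frac{3}{2}}$ ($y{\left(o \right)} = - 4 \left(\sqrt{-1 + o}\right)^{3} = - 4 \left(-1 + o\right)^{\frac{3}{2}}$)
$\frac{-1746 - 475}{-1653 - 1870} - y{\left(-20 \right)} = \frac{-1746 - 475}{-1653 - 1870} - - 4 \left(-1 - 20\right)^{\frac{3}{2}} = - \frac{2221}{-3523} - - 4 \left(-21\right)^{\frac{3}{2}} = \left(-2221\right) \left(- \frac{1}{3523}\right) - - 4 \left(- 21 i \sqrt{21}\right) = \frac{2221}{3523} - 84 i \sqrt{21}$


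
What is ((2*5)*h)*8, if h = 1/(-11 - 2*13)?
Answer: -80/37 ≈ -2.1622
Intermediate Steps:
h = -1/37 (h = 1/(-11 - 26) = 1/(-37) = -1/37 ≈ -0.027027)
((2*5)*h)*8 = ((2*5)*(-1/37))*8 = (10*(-1/37))*8 = -10/37*8 = -80/37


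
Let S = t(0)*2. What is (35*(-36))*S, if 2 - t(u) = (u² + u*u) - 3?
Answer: -12600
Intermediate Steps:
t(u) = 5 - 2*u² (t(u) = 2 - ((u² + u*u) - 3) = 2 - ((u² + u²) - 3) = 2 - (2*u² - 3) = 2 - (-3 + 2*u²) = 2 + (3 - 2*u²) = 5 - 2*u²)
S = 10 (S = (5 - 2*0²)*2 = (5 - 2*0)*2 = (5 + 0)*2 = 5*2 = 10)
(35*(-36))*S = (35*(-36))*10 = -1260*10 = -12600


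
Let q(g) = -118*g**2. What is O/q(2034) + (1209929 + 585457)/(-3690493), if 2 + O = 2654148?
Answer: -443137279387733/900820570216572 ≈ -0.49193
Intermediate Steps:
O = 2654146 (O = -2 + 2654148 = 2654146)
O/q(2034) + (1209929 + 585457)/(-3690493) = 2654146/((-118*2034**2)) + (1209929 + 585457)/(-3690493) = 2654146/((-118*4137156)) + 1795386*(-1/3690493) = 2654146/(-488184408) - 1795386/3690493 = 2654146*(-1/488184408) - 1795386/3690493 = -1327073/244092204 - 1795386/3690493 = -443137279387733/900820570216572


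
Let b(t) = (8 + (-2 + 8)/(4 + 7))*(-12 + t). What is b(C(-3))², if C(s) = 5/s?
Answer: 14853316/1089 ≈ 13639.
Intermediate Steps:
b(t) = -1128/11 + 94*t/11 (b(t) = (8 + 6/11)*(-12 + t) = 94*(-12 + t)/11 = -1128/11 + 94*t/11)
b(C(-3))² = (-1128/11 + 94*(5/(-3))/11)² = (-1128/11 + 94*(5*(-⅓))/11)² = (-1128/11 + (94/11)*(-5/3))² = (-1128/11 - 470/33)² = (-3854/33)² = 14853316/1089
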